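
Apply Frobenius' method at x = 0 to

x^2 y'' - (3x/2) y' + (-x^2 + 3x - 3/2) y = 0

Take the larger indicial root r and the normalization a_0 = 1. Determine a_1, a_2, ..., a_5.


Write in Frobenius form y'' + (p(x)/x) y' + (q(x)/x^2) y = 0:
  p(x) = -3/2,  q(x) = -x^2 + 3x - 3/2.
Indicial equation: r(r-1) + (-3/2) r + (-3/2) = 0 -> roots r_1 = 3, r_2 = -1/2.
Take r = r_1 = 3. Let y(x) = x^r sum_{n>=0} a_n x^n with a_0 = 1.
Substitute y = x^r sum a_n x^n and match x^{r+n}. The recurrence is
  D(n) a_n + 3 a_{n-1} - 1 a_{n-2} = 0,  where D(n) = (r+n)(r+n-1) + (-3/2)(r+n) + (-3/2).
  a_n = [-3 a_{n-1} + 1 a_{n-2}] / D(n).
Since the indicial polynomial factors as (r - r_1)(r - r_2), D(n) = (r_1 + n - r_1)(r_1 + n - r_2) = n(n + 7/2).
Evaluating step by step (a_0 = 1):
  n = 1: D(1) = 1(1 + 7/2) = 9/2; numerator = -3(1) = -3; a_1 = (-3)/(9/2) = -2/3
  n = 2: D(2) = 2(2 + 7/2) = 11; numerator = -3(-2/3) + 1(1) = 3; a_2 = (3)/(11) = 3/11
  n = 3: D(3) = 3(3 + 7/2) = 39/2; numerator = -3(3/11) + 1(-2/3) = -49/33; a_3 = (-49/33)/(39/2) = -98/1287
  n = 4: D(4) = 4(4 + 7/2) = 30; numerator = -3(-98/1287) + 1(3/11) = 215/429; a_4 = (215/429)/(30) = 43/2574
  n = 5: D(5) = 5(5 + 7/2) = 85/2; numerator = -3(43/2574) + 1(-98/1287) = -25/198; a_5 = (-25/198)/(85/2) = -5/1683

r = 3; a_0 = 1; a_1 = -2/3; a_2 = 3/11; a_3 = -98/1287; a_4 = 43/2574; a_5 = -5/1683


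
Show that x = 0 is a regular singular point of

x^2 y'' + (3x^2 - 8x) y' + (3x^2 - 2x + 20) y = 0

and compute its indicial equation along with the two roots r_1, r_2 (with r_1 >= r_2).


Divide by x^2 to reach normal form y'' + P_1(x) y' + P_2(x) y = 0 with P_1(x) = 3 - 8/x and P_2(x) = 3 - 2/x + 20/x^2.
x = 0 is a singular point because the y'-coefficient 3 - 8/x has a pole at x = 0 and the y-coefficient 3 - 2/x + 20/x^2 has a pole at x = 0.
It is a regular singular point because x P_1(x) = p(x) = 3x - 8 and x^2 P_2(x) = q(x) = 3x^2 - 2x + 20 are polynomials, hence analytic at x = 0.
p(0) = -8,  q(0) = 20.
Indicial equation: r(r-1) + p(0) r + q(0) = 0, i.e. r^2 + (p(0) - 1) r + q(0) = 0, i.e. r^2 - 9 r + 20 = 0.
Discriminant: (-9)^2 - 4(20) = 1, so r = (9 ± 1)/2.
Solving: r_1 = 5, r_2 = 4.

indicial: r^2 - 9 r + 20 = 0; roots r_1 = 5, r_2 = 4


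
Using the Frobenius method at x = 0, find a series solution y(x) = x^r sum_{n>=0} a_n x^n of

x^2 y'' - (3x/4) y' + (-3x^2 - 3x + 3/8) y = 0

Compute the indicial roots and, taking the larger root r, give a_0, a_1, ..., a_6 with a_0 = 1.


Write in Frobenius form y'' + (p(x)/x) y' + (q(x)/x^2) y = 0:
  p(x) = -3/4,  q(x) = -3x^2 - 3x + 3/8.
Indicial equation: r(r-1) + (-3/4) r + (3/8) = 0 -> roots r_1 = 3/2, r_2 = 1/4.
Take r = r_1 = 3/2. Let y(x) = x^r sum_{n>=0} a_n x^n with a_0 = 1.
Substitute y = x^r sum a_n x^n and match x^{r+n}. The recurrence is
  D(n) a_n - 3 a_{n-1} - 3 a_{n-2} = 0,  where D(n) = (r+n)(r+n-1) + (-3/4)(r+n) + (3/8).
  a_n = [3 a_{n-1} + 3 a_{n-2}] / D(n).
Since the indicial polynomial factors as (r - r_1)(r - r_2), D(n) = (r_1 + n - r_1)(r_1 + n - r_2) = n(n + 5/4).
Evaluating step by step (a_0 = 1):
  n = 1: D(1) = 1(1 + 5/4) = 9/4; numerator = 3(1) = 3; a_1 = (3)/(9/4) = 4/3
  n = 2: D(2) = 2(2 + 5/4) = 13/2; numerator = 3(4/3) + 3(1) = 7; a_2 = (7)/(13/2) = 14/13
  n = 3: D(3) = 3(3 + 5/4) = 51/4; numerator = 3(14/13) + 3(4/3) = 94/13; a_3 = (94/13)/(51/4) = 376/663
  n = 4: D(4) = 4(4 + 5/4) = 21; numerator = 3(376/663) + 3(14/13) = 1090/221; a_4 = (1090/221)/(21) = 1090/4641
  n = 5: D(5) = 5(5 + 5/4) = 125/4; numerator = 3(1090/4641) + 3(376/663) = 3722/1547; a_5 = (3722/1547)/(125/4) = 14888/193375
  n = 6: D(6) = 6(6 + 5/4) = 87/2; numerator = 3(14888/193375) + 3(1090/4641) = 10642/11375; a_6 = (10642/11375)/(87/2) = 21284/989625

r = 3/2; a_0 = 1; a_1 = 4/3; a_2 = 14/13; a_3 = 376/663; a_4 = 1090/4641; a_5 = 14888/193375; a_6 = 21284/989625


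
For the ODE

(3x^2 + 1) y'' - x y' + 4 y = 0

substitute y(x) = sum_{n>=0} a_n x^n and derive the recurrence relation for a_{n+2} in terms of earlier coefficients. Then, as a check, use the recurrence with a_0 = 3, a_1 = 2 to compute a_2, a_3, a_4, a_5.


Substitute y = sum_n a_n x^n.
(1 + 3 x^2) y'' contributes (n+2)(n+1) a_{n+2} + 3 n(n-1) a_n at x^n.
-x y'(x) contributes -n a_n at x^n.
4 y(x) contributes 4 a_n at x^n.
Matching x^n: (n+2)(n+1) a_{n+2} + (3 n(n-1) - n + 4) a_n = 0.
Thus a_{n+2} = (-3 n(n-1) + n - 4) / ((n+1)(n+2)) * a_n.

Check with a_0 = 3, a_1 = 2 (apply the recurrence for n = 0, 1, 2, 3): a_0 = 3, a_1 = 2, a_2 = -6, a_3 = -1, a_4 = 4, a_5 = 19/20.

a_(n+2) = (-3 n(n-1) + n - 4) / ((n+1)(n+2)) * a_n; check: a_0 = 3, a_1 = 2, a_2 = -6, a_3 = -1, a_4 = 4, a_5 = 19/20


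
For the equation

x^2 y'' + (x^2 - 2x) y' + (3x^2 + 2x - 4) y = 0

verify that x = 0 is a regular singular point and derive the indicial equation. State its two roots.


Divide by x^2 to reach normal form y'' + P_1(x) y' + P_2(x) y = 0 with P_1(x) = 1 - 2/x and P_2(x) = 3 + 2/x - 4/x^2.
x = 0 is a singular point because the y'-coefficient 1 - 2/x has a pole at x = 0 and the y-coefficient 3 + 2/x - 4/x^2 has a pole at x = 0.
It is a regular singular point because x P_1(x) = p(x) = x - 2 and x^2 P_2(x) = q(x) = 3x^2 + 2x - 4 are polynomials, hence analytic at x = 0.
p(0) = -2,  q(0) = -4.
Indicial equation: r(r-1) + p(0) r + q(0) = 0, i.e. r^2 + (p(0) - 1) r + q(0) = 0, i.e. r^2 - 3 r - 4 = 0.
Discriminant: (-3)^2 - 4(-4) = 25, so r = (3 ± 5)/2.
Solving: r_1 = 4, r_2 = -1.

indicial: r^2 - 3 r - 4 = 0; roots r_1 = 4, r_2 = -1


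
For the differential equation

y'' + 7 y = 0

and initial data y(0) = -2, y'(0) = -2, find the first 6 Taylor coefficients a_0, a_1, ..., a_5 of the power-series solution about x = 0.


Ansatz: y(x) = sum_{n>=0} a_n x^n, so y'(x) = sum_{n>=1} n a_n x^(n-1) and y''(x) = sum_{n>=2} n(n-1) a_n x^(n-2).
Substitute into P(x) y'' + Q(x) y' + R(x) y = 0 with P(x) = 1, Q(x) = 0, R(x) = 7, and match powers of x.
Initial conditions: a_0 = -2, a_1 = -2.
Setting the coefficient of each power of x to zero and solving order by order (substituting the coefficients already found):
  x^0: 2 a_2 + 7 a_0 = 0  ->  2 a_2 = -7 a_0 = 14  ->  a_2 = 7
  x^1: 6 a_3 + 7 a_1 = 0  ->  6 a_3 = -7 a_1 = 14  ->  a_3 = 7/3
  x^2: 12 a_4 + 7 a_2 = 0  ->  12 a_4 = -7 a_2 = -49  ->  a_4 = -49/12
  x^3: 20 a_5 + 7 a_3 = 0  ->  20 a_5 = -7 a_3 = -49/3  ->  a_5 = -49/60
Truncated series: y(x) = -2 - 2 x + 7 x^2 + (7/3) x^3 - (49/12) x^4 - (49/60) x^5 + O(x^6).

a_0 = -2; a_1 = -2; a_2 = 7; a_3 = 7/3; a_4 = -49/12; a_5 = -49/60


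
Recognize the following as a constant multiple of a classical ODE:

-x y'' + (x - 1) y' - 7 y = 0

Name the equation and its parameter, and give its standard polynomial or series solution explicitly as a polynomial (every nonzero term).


All three coefficients share the factor -1; dividing through by -1 gives  x y'' + (1 - x) y' + 7 y = 0.
This matches the Laguerre equation x y'' + (1 - x) y' + n y = 0 with n = 7; the polynomial solution is L_7(x).
With y = sum_k a_k x^k, matching x^k gives (k+1)k a_{k+1} + (k+1) a_{k+1} - k a_k + n a_k = 0, i.e. (k+1)^2 a_{k+1} = (k - n) a_k = (k - 7) a_k. The right side vanishes at k = 7, so the series terminates at degree 7.
Standard normalization L_n(0) = 1 gives a_0 = 1. Work upward with a_{k+1} = (k - 7) a_k / (k+1)^2:
  a_1 = (0 - 7)(1) / 1^2 = -7/1 = -7
  a_2 = (1 - 7)(-7) / 2^2 = 42/4 = 21/2
  a_3 = (2 - 7)(21/2) / 3^2 = (-105/2)/9 = -35/6
  a_4 = (3 - 7)(-35/6) / 4^2 = (70/3)/16 = 35/24
  a_5 = (4 - 7)(35/24) / 5^2 = (-35/8)/25 = -7/40
  a_6 = (5 - 7)(-7/40) / 6^2 = (7/20)/36 = 7/720
  a_7 = (6 - 7)(7/720) / 7^2 = (-7/720)/49 = -1/5040
Hence L_7(x) = -x^7/5040 + 7 x^6/720 - 7 x^5/40 + 35 x^4/24 - 35 x^3/6 + 21 x^2/2 - 7 x + 1.

L_7(x); series = -x^7/5040 + 7 x^6/720 - 7 x^5/40 + 35 x^4/24 - 35 x^3/6 + 21 x^2/2 - 7 x + 1


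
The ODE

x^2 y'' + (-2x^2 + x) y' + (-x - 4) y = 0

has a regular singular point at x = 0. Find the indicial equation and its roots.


Divide by x^2 to reach normal form y'' + P_1(x) y' + P_2(x) y = 0 with P_1(x) = -2 + 1/x and P_2(x) = -1/x - 4/x^2.
x = 0 is a singular point because the y'-coefficient -2 + 1/x has a pole at x = 0 and the y-coefficient -1/x - 4/x^2 has a pole at x = 0.
It is a regular singular point because x P_1(x) = p(x) = 1 - 2x and x^2 P_2(x) = q(x) = -x - 4 are polynomials, hence analytic at x = 0.
p(0) = 1,  q(0) = -4.
Indicial equation: r(r-1) + p(0) r + q(0) = 0, i.e. r^2 + (p(0) - 1) r + q(0) = 0, i.e. r^2 - 4 = 0.
Discriminant: (0)^2 - 4(-4) = 16, so r = (0 ± 4)/2.
Solving: r_1 = 2, r_2 = -2.

indicial: r^2 - 4 = 0; roots r_1 = 2, r_2 = -2


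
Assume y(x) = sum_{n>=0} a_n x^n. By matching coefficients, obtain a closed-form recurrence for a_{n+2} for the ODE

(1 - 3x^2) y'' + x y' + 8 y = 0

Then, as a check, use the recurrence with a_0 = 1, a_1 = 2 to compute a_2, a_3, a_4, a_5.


Substitute y = sum_n a_n x^n.
(1 - 3 x^2) y'' contributes (n+2)(n+1) a_{n+2} - 3 n(n-1) a_n at x^n.
x y'(x) contributes n a_n at x^n.
8 y(x) contributes 8 a_n at x^n.
Matching x^n: (n+2)(n+1) a_{n+2} + (-3 n(n-1) + n + 8) a_n = 0.
Thus a_{n+2} = (3 n(n-1) - n - 8) / ((n+1)(n+2)) * a_n.

Check with a_0 = 1, a_1 = 2 (apply the recurrence for n = 0, 1, 2, 3): a_0 = 1, a_1 = 2, a_2 = -4, a_3 = -3, a_4 = 4/3, a_5 = -21/20.

a_(n+2) = (3 n(n-1) - n - 8) / ((n+1)(n+2)) * a_n; check: a_0 = 1, a_1 = 2, a_2 = -4, a_3 = -3, a_4 = 4/3, a_5 = -21/20


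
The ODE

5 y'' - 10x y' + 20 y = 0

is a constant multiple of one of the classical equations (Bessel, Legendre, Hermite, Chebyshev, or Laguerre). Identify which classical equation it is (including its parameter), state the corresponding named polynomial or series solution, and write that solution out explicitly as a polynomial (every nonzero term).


All three coefficients share the factor 5; dividing through by 5 gives  y'' - 2x y' + 4 y = 0.
This matches the Hermite equation y'' - 2x y' + 2n y = 0 with 2n = 4, so n = 2; the polynomial solution is H_2(x).
With y = sum_k a_k x^k, matching x^k gives (k+2)(k+1) a_{k+2} = 2(k - n) a_k = 2(k - 2) a_k. The right side vanishes at k = 2, so the series with the parity of 2 terminates at degree 2.
Standard normalization: leading coefficient of H_n is 2^n, so a_2 = 2^2 = 4. Work downward with a_k = (k+1)(k+2) a_{k+2} / (2(k - n)):
  a_0 = (1)(2)(4) / (2(0 - 2)) = 8/(-4) = -2
Hence H_2(x) = 4 x^2 - 2.

H_2(x); series = 4 x^2 - 2


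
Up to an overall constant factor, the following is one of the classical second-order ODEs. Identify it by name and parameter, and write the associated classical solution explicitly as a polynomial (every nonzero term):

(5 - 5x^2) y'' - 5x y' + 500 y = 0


All three coefficients share the factor 5; dividing through by 5 gives  (1 - x^2) y'' - x y' + 100 y = 0.
This matches the Chebyshev equation (1 - x^2) y'' - x y' + n^2 y = 0 (note the -x y' term, not -2x y') with n^2 = 100, so n = 10; the polynomial solution is T_10(x).
With y = sum_k a_k x^k, matching x^k gives (k+2)(k+1) a_{k+2} = (k^2 - n^2) a_k = (k - 10)(k + 10) a_k. The right side vanishes at k = 10, so the series with the parity of 10 terminates at degree 10.
Standard normalization: leading coefficient of T_n is 2^(n-1), so a_10 = 2^9 = 512. Work downward with a_k = (k+1)(k+2) a_{k+2} / ((k - 10)(k + 10)):
  a_8 = (9)(10)(512) / ((8 - 10)(8 + 10)) = 46080/(-36) = -1280
  a_6 = (7)(8)(-1280) / ((6 - 10)(6 + 10)) = -71680/(-64) = 1120
  a_4 = (5)(6)(1120) / ((4 - 10)(4 + 10)) = 33600/(-84) = -400
  a_2 = (3)(4)(-400) / ((2 - 10)(2 + 10)) = -4800/(-96) = 50
  a_0 = (1)(2)(50) / ((0 - 10)(0 + 10)) = 100/(-100) = -1
Hence T_10(x) = 512 x^10 - 1280 x^8 + 1120 x^6 - 400 x^4 + 50 x^2 - 1.

T_10(x); series = 512 x^10 - 1280 x^8 + 1120 x^6 - 400 x^4 + 50 x^2 - 1


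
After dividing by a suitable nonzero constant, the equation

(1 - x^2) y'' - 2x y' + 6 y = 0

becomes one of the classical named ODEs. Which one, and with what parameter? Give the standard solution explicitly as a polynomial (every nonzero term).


The equation is already in a standard form:  (1 - x^2) y'' - 2x y' + 6 y = 0.
This matches the Legendre equation (1 - x^2) y'' - 2x y' + n(n+1) y = 0 (note the -2x y' term) with n(n+1) = 6, so n = 2; the polynomial solution is P_2(x).
With y = sum_k a_k x^k, matching x^k gives (k+2)(k+1) a_{k+2} = [k(k+1) - n(n+1)] a_k = (k - 2)(k + 3) a_k. The right side vanishes at k = 2, so the series with the parity of 2 terminates at degree 2.
Standard normalization (P_n(1) = 1): leading coefficient (2n)!/(2^n (n!)^2) = 24/(4*4) = 3/2, so a_2 = 3/2. Work downward with a_k = (k+1)(k+2) a_{k+2} / ((k - 2)(k + 3)):
  a_0 = (1)(2)(3/2) / ((0 - 2)(0 + 3)) = 3/(-6) = -1/2
Hence P_2(x) = 3 x^2/2 - 1/2.

P_2(x); series = 3 x^2/2 - 1/2


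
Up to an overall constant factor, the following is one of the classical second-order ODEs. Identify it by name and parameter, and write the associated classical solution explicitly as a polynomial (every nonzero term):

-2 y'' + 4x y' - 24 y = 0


All three coefficients share the factor -2; dividing through by -2 gives  y'' - 2x y' + 12 y = 0.
This matches the Hermite equation y'' - 2x y' + 2n y = 0 with 2n = 12, so n = 6; the polynomial solution is H_6(x).
With y = sum_k a_k x^k, matching x^k gives (k+2)(k+1) a_{k+2} = 2(k - n) a_k = 2(k - 6) a_k. The right side vanishes at k = 6, so the series with the parity of 6 terminates at degree 6.
Standard normalization: leading coefficient of H_n is 2^n, so a_6 = 2^6 = 64. Work downward with a_k = (k+1)(k+2) a_{k+2} / (2(k - n)):
  a_4 = (5)(6)(64) / (2(4 - 6)) = 1920/(-4) = -480
  a_2 = (3)(4)(-480) / (2(2 - 6)) = -5760/(-8) = 720
  a_0 = (1)(2)(720) / (2(0 - 6)) = 1440/(-12) = -120
Hence H_6(x) = 64 x^6 - 480 x^4 + 720 x^2 - 120.

H_6(x); series = 64 x^6 - 480 x^4 + 720 x^2 - 120


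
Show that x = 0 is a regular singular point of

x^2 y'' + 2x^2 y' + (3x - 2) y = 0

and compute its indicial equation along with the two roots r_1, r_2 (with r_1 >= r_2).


Divide by x^2 to reach normal form y'' + P_1(x) y' + P_2(x) y = 0 with P_1(x) = 2 and P_2(x) = 3/x - 2/x^2.
x = 0 is a singular point because the y-coefficient 3/x - 2/x^2 has a pole at x = 0.
It is a regular singular point because x P_1(x) = p(x) = 2x and x^2 P_2(x) = q(x) = 3x - 2 are polynomials, hence analytic at x = 0.
p(0) = 0,  q(0) = -2.
Indicial equation: r(r-1) + p(0) r + q(0) = 0, i.e. r^2 + (p(0) - 1) r + q(0) = 0, i.e. r^2 - 1 r - 2 = 0.
Discriminant: (-1)^2 - 4(-2) = 9, so r = (1 ± 3)/2.
Solving: r_1 = 2, r_2 = -1.

indicial: r^2 - 1 r - 2 = 0; roots r_1 = 2, r_2 = -1


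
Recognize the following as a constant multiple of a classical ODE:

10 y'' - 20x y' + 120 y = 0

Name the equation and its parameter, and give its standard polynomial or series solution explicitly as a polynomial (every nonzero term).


All three coefficients share the factor 10; dividing through by 10 gives  y'' - 2x y' + 12 y = 0.
This matches the Hermite equation y'' - 2x y' + 2n y = 0 with 2n = 12, so n = 6; the polynomial solution is H_6(x).
With y = sum_k a_k x^k, matching x^k gives (k+2)(k+1) a_{k+2} = 2(k - n) a_k = 2(k - 6) a_k. The right side vanishes at k = 6, so the series with the parity of 6 terminates at degree 6.
Standard normalization: leading coefficient of H_n is 2^n, so a_6 = 2^6 = 64. Work downward with a_k = (k+1)(k+2) a_{k+2} / (2(k - n)):
  a_4 = (5)(6)(64) / (2(4 - 6)) = 1920/(-4) = -480
  a_2 = (3)(4)(-480) / (2(2 - 6)) = -5760/(-8) = 720
  a_0 = (1)(2)(720) / (2(0 - 6)) = 1440/(-12) = -120
Hence H_6(x) = 64 x^6 - 480 x^4 + 720 x^2 - 120.

H_6(x); series = 64 x^6 - 480 x^4 + 720 x^2 - 120


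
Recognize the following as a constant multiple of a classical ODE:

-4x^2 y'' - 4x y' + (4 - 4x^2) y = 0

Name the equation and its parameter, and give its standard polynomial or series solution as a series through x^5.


All three coefficients share the factor -4; dividing through by -4 gives  x^2 y'' + x y' + (x^2 - 1) y = 0.
This matches the Bessel equation x^2 y'' + x y' + (x^2 - nu^2) y = 0 with nu^2 = 1, so nu = 1; the solution bounded at x = 0 is J_1(x).
Frobenius at x = 0: indicial roots ±nu; for r = nu the recurrence k(k + 2nu) c_k = -c_{k-2} gives the standard series J_nu(x) = sum_{k>=0} (-1)^k / (k! (k+nu)!) (x/2)^(2k+nu). Evaluate the first 3 terms:
  k = 0: (-1)^0 / (0! * 1! * 2^1) x^1 = 1/(1*1*2) x^1 = (1/2) x^1
  k = 1: (-1)^1 / (1! * 2! * 2^3) x^3 = -1/(1*2*8) x^3 = (-1/16) x^3
  k = 2: (-1)^2 / (2! * 3! * 2^5) x^5 = 1/(2*6*32) x^5 = (1/384) x^5
Hence J_1(x) = x^5/384 - x^3/16 + x/2 + ....

J_1(x); series = x^5/384 - x^3/16 + x/2


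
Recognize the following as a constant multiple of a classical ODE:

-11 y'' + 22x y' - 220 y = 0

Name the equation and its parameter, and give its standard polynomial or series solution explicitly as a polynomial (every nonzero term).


All three coefficients share the factor -11; dividing through by -11 gives  y'' - 2x y' + 20 y = 0.
This matches the Hermite equation y'' - 2x y' + 2n y = 0 with 2n = 20, so n = 10; the polynomial solution is H_10(x).
With y = sum_k a_k x^k, matching x^k gives (k+2)(k+1) a_{k+2} = 2(k - n) a_k = 2(k - 10) a_k. The right side vanishes at k = 10, so the series with the parity of 10 terminates at degree 10.
Standard normalization: leading coefficient of H_n is 2^n, so a_10 = 2^10 = 1024. Work downward with a_k = (k+1)(k+2) a_{k+2} / (2(k - n)):
  a_8 = (9)(10)(1024) / (2(8 - 10)) = 92160/(-4) = -23040
  a_6 = (7)(8)(-23040) / (2(6 - 10)) = -1290240/(-8) = 161280
  a_4 = (5)(6)(161280) / (2(4 - 10)) = 4838400/(-12) = -403200
  a_2 = (3)(4)(-403200) / (2(2 - 10)) = -4838400/(-16) = 302400
  a_0 = (1)(2)(302400) / (2(0 - 10)) = 604800/(-20) = -30240
Hence H_10(x) = 1024 x^10 - 23040 x^8 + 161280 x^6 - 403200 x^4 + 302400 x^2 - 30240.

H_10(x); series = 1024 x^10 - 23040 x^8 + 161280 x^6 - 403200 x^4 + 302400 x^2 - 30240


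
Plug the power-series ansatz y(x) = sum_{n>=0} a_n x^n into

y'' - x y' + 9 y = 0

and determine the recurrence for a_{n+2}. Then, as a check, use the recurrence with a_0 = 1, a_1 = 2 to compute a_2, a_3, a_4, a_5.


Substitute y = sum_n a_n x^n.
y''(x) has coefficient (n+2)(n+1) a_{n+2} at x^n;
-x y'(x) has coefficient -n a_n at x^n (shift);
9 y(x) has coefficient 9 a_n at x^n.
Matching x^n: (n+2)(n+1) a_{n+2} + (-n + 9) a_n = 0.
Thus a_{n+2} = (n - 9) / ((n+1)(n+2)) * a_n.

Check with a_0 = 1, a_1 = 2 (apply the recurrence for n = 0, 1, 2, 3): a_0 = 1, a_1 = 2, a_2 = -9/2, a_3 = -8/3, a_4 = 21/8, a_5 = 4/5.

a_(n+2) = (n - 9) / ((n+1)(n+2)) * a_n; check: a_0 = 1, a_1 = 2, a_2 = -9/2, a_3 = -8/3, a_4 = 21/8, a_5 = 4/5


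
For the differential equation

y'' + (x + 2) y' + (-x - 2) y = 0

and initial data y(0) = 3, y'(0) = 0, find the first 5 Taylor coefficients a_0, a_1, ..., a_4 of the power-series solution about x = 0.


Ansatz: y(x) = sum_{n>=0} a_n x^n, so y'(x) = sum_{n>=1} n a_n x^(n-1) and y''(x) = sum_{n>=2} n(n-1) a_n x^(n-2).
Substitute into P(x) y'' + Q(x) y' + R(x) y = 0 with P(x) = 1, Q(x) = x + 2, R(x) = -x - 2, and match powers of x.
Initial conditions: a_0 = 3, a_1 = 0.
Setting the coefficient of each power of x to zero and solving order by order (substituting the coefficients already found):
  x^0: 2 a_2 + 2 a_1 - 2 a_0 = 0  ->  2 a_2 = -2 a_1 + 2 a_0 = 6  ->  a_2 = 3
  x^1: 6 a_3 + 4 a_2 - a_1 - a_0 = 0  ->  6 a_3 = -4 a_2 + a_1 + a_0 = -9  ->  a_3 = -3/2
  x^2: 12 a_4 + 6 a_3 - a_1 = 0  ->  12 a_4 = -6 a_3 + a_1 = 9  ->  a_4 = 3/4
Truncated series: y(x) = 3 + 3 x^2 - (3/2) x^3 + (3/4) x^4 + O(x^5).

a_0 = 3; a_1 = 0; a_2 = 3; a_3 = -3/2; a_4 = 3/4


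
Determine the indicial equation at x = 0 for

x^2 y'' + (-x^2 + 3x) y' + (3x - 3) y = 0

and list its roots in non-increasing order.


Divide by x^2 to reach normal form y'' + P_1(x) y' + P_2(x) y = 0 with P_1(x) = -1 + 3/x and P_2(x) = 3/x - 3/x^2.
x = 0 is a singular point because the y'-coefficient -1 + 3/x has a pole at x = 0 and the y-coefficient 3/x - 3/x^2 has a pole at x = 0.
It is a regular singular point because x P_1(x) = p(x) = 3 - x and x^2 P_2(x) = q(x) = 3x - 3 are polynomials, hence analytic at x = 0.
p(0) = 3,  q(0) = -3.
Indicial equation: r(r-1) + p(0) r + q(0) = 0, i.e. r^2 + (p(0) - 1) r + q(0) = 0, i.e. r^2 + 2 r - 3 = 0.
Discriminant: (2)^2 - 4(-3) = 16, so r = (-2 ± 4)/2.
Solving: r_1 = 1, r_2 = -3.

indicial: r^2 + 2 r - 3 = 0; roots r_1 = 1, r_2 = -3


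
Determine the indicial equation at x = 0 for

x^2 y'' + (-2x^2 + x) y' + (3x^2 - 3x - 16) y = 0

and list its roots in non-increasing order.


Divide by x^2 to reach normal form y'' + P_1(x) y' + P_2(x) y = 0 with P_1(x) = -2 + 1/x and P_2(x) = 3 - 3/x - 16/x^2.
x = 0 is a singular point because the y'-coefficient -2 + 1/x has a pole at x = 0 and the y-coefficient 3 - 3/x - 16/x^2 has a pole at x = 0.
It is a regular singular point because x P_1(x) = p(x) = 1 - 2x and x^2 P_2(x) = q(x) = 3x^2 - 3x - 16 are polynomials, hence analytic at x = 0.
p(0) = 1,  q(0) = -16.
Indicial equation: r(r-1) + p(0) r + q(0) = 0, i.e. r^2 + (p(0) - 1) r + q(0) = 0, i.e. r^2 - 16 = 0.
Discriminant: (0)^2 - 4(-16) = 64, so r = (0 ± 8)/2.
Solving: r_1 = 4, r_2 = -4.

indicial: r^2 - 16 = 0; roots r_1 = 4, r_2 = -4


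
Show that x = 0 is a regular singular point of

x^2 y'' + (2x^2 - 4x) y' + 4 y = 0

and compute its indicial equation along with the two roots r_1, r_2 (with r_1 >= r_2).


Divide by x^2 to reach normal form y'' + P_1(x) y' + P_2(x) y = 0 with P_1(x) = 2 - 4/x and P_2(x) = 4/x^2.
x = 0 is a singular point because the y'-coefficient 2 - 4/x has a pole at x = 0 and the y-coefficient 4/x^2 has a pole at x = 0.
It is a regular singular point because x P_1(x) = p(x) = 2x - 4 and x^2 P_2(x) = q(x) = 4 are polynomials, hence analytic at x = 0.
p(0) = -4,  q(0) = 4.
Indicial equation: r(r-1) + p(0) r + q(0) = 0, i.e. r^2 + (p(0) - 1) r + q(0) = 0, i.e. r^2 - 5 r + 4 = 0.
Discriminant: (-5)^2 - 4(4) = 9, so r = (5 ± 3)/2.
Solving: r_1 = 4, r_2 = 1.

indicial: r^2 - 5 r + 4 = 0; roots r_1 = 4, r_2 = 1


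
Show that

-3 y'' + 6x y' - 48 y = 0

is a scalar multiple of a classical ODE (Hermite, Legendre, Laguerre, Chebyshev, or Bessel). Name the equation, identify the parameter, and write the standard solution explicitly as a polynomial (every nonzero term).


All three coefficients share the factor -3; dividing through by -3 gives  y'' - 2x y' + 16 y = 0.
This matches the Hermite equation y'' - 2x y' + 2n y = 0 with 2n = 16, so n = 8; the polynomial solution is H_8(x).
With y = sum_k a_k x^k, matching x^k gives (k+2)(k+1) a_{k+2} = 2(k - n) a_k = 2(k - 8) a_k. The right side vanishes at k = 8, so the series with the parity of 8 terminates at degree 8.
Standard normalization: leading coefficient of H_n is 2^n, so a_8 = 2^8 = 256. Work downward with a_k = (k+1)(k+2) a_{k+2} / (2(k - n)):
  a_6 = (7)(8)(256) / (2(6 - 8)) = 14336/(-4) = -3584
  a_4 = (5)(6)(-3584) / (2(4 - 8)) = -107520/(-8) = 13440
  a_2 = (3)(4)(13440) / (2(2 - 8)) = 161280/(-12) = -13440
  a_0 = (1)(2)(-13440) / (2(0 - 8)) = -26880/(-16) = 1680
Hence H_8(x) = 256 x^8 - 3584 x^6 + 13440 x^4 - 13440 x^2 + 1680.

H_8(x); series = 256 x^8 - 3584 x^6 + 13440 x^4 - 13440 x^2 + 1680


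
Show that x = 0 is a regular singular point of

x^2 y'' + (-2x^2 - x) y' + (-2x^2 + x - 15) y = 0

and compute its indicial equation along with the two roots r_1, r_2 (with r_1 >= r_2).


Divide by x^2 to reach normal form y'' + P_1(x) y' + P_2(x) y = 0 with P_1(x) = -2 - 1/x and P_2(x) = -2 + 1/x - 15/x^2.
x = 0 is a singular point because the y'-coefficient -2 - 1/x has a pole at x = 0 and the y-coefficient -2 + 1/x - 15/x^2 has a pole at x = 0.
It is a regular singular point because x P_1(x) = p(x) = -2x - 1 and x^2 P_2(x) = q(x) = -2x^2 + x - 15 are polynomials, hence analytic at x = 0.
p(0) = -1,  q(0) = -15.
Indicial equation: r(r-1) + p(0) r + q(0) = 0, i.e. r^2 + (p(0) - 1) r + q(0) = 0, i.e. r^2 - 2 r - 15 = 0.
Discriminant: (-2)^2 - 4(-15) = 64, so r = (2 ± 8)/2.
Solving: r_1 = 5, r_2 = -3.

indicial: r^2 - 2 r - 15 = 0; roots r_1 = 5, r_2 = -3


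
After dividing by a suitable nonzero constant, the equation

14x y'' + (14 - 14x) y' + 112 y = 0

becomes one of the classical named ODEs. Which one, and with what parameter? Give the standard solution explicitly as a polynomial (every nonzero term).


All three coefficients share the factor 14; dividing through by 14 gives  x y'' + (1 - x) y' + 8 y = 0.
This matches the Laguerre equation x y'' + (1 - x) y' + n y = 0 with n = 8; the polynomial solution is L_8(x).
With y = sum_k a_k x^k, matching x^k gives (k+1)k a_{k+1} + (k+1) a_{k+1} - k a_k + n a_k = 0, i.e. (k+1)^2 a_{k+1} = (k - n) a_k = (k - 8) a_k. The right side vanishes at k = 8, so the series terminates at degree 8.
Standard normalization L_n(0) = 1 gives a_0 = 1. Work upward with a_{k+1} = (k - 8) a_k / (k+1)^2:
  a_1 = (0 - 8)(1) / 1^2 = -8/1 = -8
  a_2 = (1 - 8)(-8) / 2^2 = 56/4 = 14
  a_3 = (2 - 8)(14) / 3^2 = -84/9 = -28/3
  a_4 = (3 - 8)(-28/3) / 4^2 = (140/3)/16 = 35/12
  a_5 = (4 - 8)(35/12) / 5^2 = (-35/3)/25 = -7/15
  a_6 = (5 - 8)(-7/15) / 6^2 = (7/5)/36 = 7/180
  a_7 = (6 - 8)(7/180) / 7^2 = (-7/90)/49 = -1/630
  a_8 = (7 - 8)(-1/630) / 8^2 = (1/630)/64 = 1/40320
Hence L_8(x) = x^8/40320 - x^7/630 + 7 x^6/180 - 7 x^5/15 + 35 x^4/12 - 28 x^3/3 + 14 x^2 - 8 x + 1.

L_8(x); series = x^8/40320 - x^7/630 + 7 x^6/180 - 7 x^5/15 + 35 x^4/12 - 28 x^3/3 + 14 x^2 - 8 x + 1


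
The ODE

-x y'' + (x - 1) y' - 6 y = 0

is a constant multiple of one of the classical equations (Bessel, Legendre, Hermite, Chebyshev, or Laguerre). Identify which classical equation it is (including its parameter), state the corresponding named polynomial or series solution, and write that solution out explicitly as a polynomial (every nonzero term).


All three coefficients share the factor -1; dividing through by -1 gives  x y'' + (1 - x) y' + 6 y = 0.
This matches the Laguerre equation x y'' + (1 - x) y' + n y = 0 with n = 6; the polynomial solution is L_6(x).
With y = sum_k a_k x^k, matching x^k gives (k+1)k a_{k+1} + (k+1) a_{k+1} - k a_k + n a_k = 0, i.e. (k+1)^2 a_{k+1} = (k - n) a_k = (k - 6) a_k. The right side vanishes at k = 6, so the series terminates at degree 6.
Standard normalization L_n(0) = 1 gives a_0 = 1. Work upward with a_{k+1} = (k - 6) a_k / (k+1)^2:
  a_1 = (0 - 6)(1) / 1^2 = -6/1 = -6
  a_2 = (1 - 6)(-6) / 2^2 = 30/4 = 15/2
  a_3 = (2 - 6)(15/2) / 3^2 = -30/9 = -10/3
  a_4 = (3 - 6)(-10/3) / 4^2 = 10/16 = 5/8
  a_5 = (4 - 6)(5/8) / 5^2 = (-5/4)/25 = -1/20
  a_6 = (5 - 6)(-1/20) / 6^2 = (1/20)/36 = 1/720
Hence L_6(x) = x^6/720 - x^5/20 + 5 x^4/8 - 10 x^3/3 + 15 x^2/2 - 6 x + 1.

L_6(x); series = x^6/720 - x^5/20 + 5 x^4/8 - 10 x^3/3 + 15 x^2/2 - 6 x + 1


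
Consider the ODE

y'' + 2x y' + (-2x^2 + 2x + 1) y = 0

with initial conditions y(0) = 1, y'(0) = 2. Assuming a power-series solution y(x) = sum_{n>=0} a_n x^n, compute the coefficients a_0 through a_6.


Ansatz: y(x) = sum_{n>=0} a_n x^n, so y'(x) = sum_{n>=1} n a_n x^(n-1) and y''(x) = sum_{n>=2} n(n-1) a_n x^(n-2).
Substitute into P(x) y'' + Q(x) y' + R(x) y = 0 with P(x) = 1, Q(x) = 2x, R(x) = -2x^2 + 2x + 1, and match powers of x.
Initial conditions: a_0 = 1, a_1 = 2.
Setting the coefficient of each power of x to zero and solving order by order (substituting the coefficients already found):
  x^0: 2 a_2 + a_0 = 0  ->  2 a_2 = -a_0 = -1  ->  a_2 = -1/2
  x^1: 6 a_3 + 3 a_1 + 2 a_0 = 0  ->  6 a_3 = -3 a_1 - 2 a_0 = -8  ->  a_3 = -4/3
  x^2: 12 a_4 + 5 a_2 + 2 a_1 - 2 a_0 = 0  ->  12 a_4 = -5 a_2 - 2 a_1 + 2 a_0 = 1/2  ->  a_4 = 1/24
  x^3: 20 a_5 + 7 a_3 + 2 a_2 - 2 a_1 = 0  ->  20 a_5 = -7 a_3 - 2 a_2 + 2 a_1 = 43/3  ->  a_5 = 43/60
  x^4: 30 a_6 + 9 a_4 + 2 a_3 - 2 a_2 = 0  ->  30 a_6 = -9 a_4 - 2 a_3 + 2 a_2 = 31/24  ->  a_6 = 31/720
Truncated series: y(x) = 1 + 2 x - (1/2) x^2 - (4/3) x^3 + (1/24) x^4 + (43/60) x^5 + (31/720) x^6 + O(x^7).

a_0 = 1; a_1 = 2; a_2 = -1/2; a_3 = -4/3; a_4 = 1/24; a_5 = 43/60; a_6 = 31/720


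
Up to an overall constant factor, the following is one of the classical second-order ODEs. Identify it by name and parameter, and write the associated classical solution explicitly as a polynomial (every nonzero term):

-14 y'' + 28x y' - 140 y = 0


All three coefficients share the factor -14; dividing through by -14 gives  y'' - 2x y' + 10 y = 0.
This matches the Hermite equation y'' - 2x y' + 2n y = 0 with 2n = 10, so n = 5; the polynomial solution is H_5(x).
With y = sum_k a_k x^k, matching x^k gives (k+2)(k+1) a_{k+2} = 2(k - n) a_k = 2(k - 5) a_k. The right side vanishes at k = 5, so the series with the parity of 5 terminates at degree 5.
Standard normalization: leading coefficient of H_n is 2^n, so a_5 = 2^5 = 32. Work downward with a_k = (k+1)(k+2) a_{k+2} / (2(k - n)):
  a_3 = (4)(5)(32) / (2(3 - 5)) = 640/(-4) = -160
  a_1 = (2)(3)(-160) / (2(1 - 5)) = -960/(-8) = 120
Hence H_5(x) = 32 x^5 - 160 x^3 + 120 x.

H_5(x); series = 32 x^5 - 160 x^3 + 120 x


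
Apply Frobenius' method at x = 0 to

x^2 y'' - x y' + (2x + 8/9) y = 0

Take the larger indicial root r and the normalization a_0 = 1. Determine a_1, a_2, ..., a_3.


Write in Frobenius form y'' + (p(x)/x) y' + (q(x)/x^2) y = 0:
  p(x) = -1,  q(x) = 2x + 8/9.
Indicial equation: r(r-1) + (-1) r + (8/9) = 0 -> roots r_1 = 4/3, r_2 = 2/3.
Take r = r_1 = 4/3. Let y(x) = x^r sum_{n>=0} a_n x^n with a_0 = 1.
Substitute y = x^r sum a_n x^n and match x^{r+n}. The recurrence is
  D(n) a_n + 2 a_{n-1} = 0,  where D(n) = (r+n)(r+n-1) + (-1)(r+n) + (8/9).
  a_n = -2 / D(n) * a_{n-1}.
Since the indicial polynomial factors as (r - r_1)(r - r_2), D(n) = (r_1 + n - r_1)(r_1 + n - r_2) = n(n + 2/3).
Evaluating step by step (a_0 = 1):
  n = 1: D(1) = 1(1 + 2/3) = 5/3; numerator = -2(1) = -2; a_1 = (-2)/(5/3) = -6/5
  n = 2: D(2) = 2(2 + 2/3) = 16/3; numerator = -2(-6/5) = 12/5; a_2 = (12/5)/(16/3) = 9/20
  n = 3: D(3) = 3(3 + 2/3) = 11; numerator = -2(9/20) = -9/10; a_3 = (-9/10)/(11) = -9/110

r = 4/3; a_0 = 1; a_1 = -6/5; a_2 = 9/20; a_3 = -9/110


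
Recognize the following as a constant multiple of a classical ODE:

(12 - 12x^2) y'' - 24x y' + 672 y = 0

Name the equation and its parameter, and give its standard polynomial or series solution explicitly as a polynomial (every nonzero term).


All three coefficients share the factor 12; dividing through by 12 gives  (1 - x^2) y'' - 2x y' + 56 y = 0.
This matches the Legendre equation (1 - x^2) y'' - 2x y' + n(n+1) y = 0 (note the -2x y' term) with n(n+1) = 56, so n = 7; the polynomial solution is P_7(x).
With y = sum_k a_k x^k, matching x^k gives (k+2)(k+1) a_{k+2} = [k(k+1) - n(n+1)] a_k = (k - 7)(k + 8) a_k. The right side vanishes at k = 7, so the series with the parity of 7 terminates at degree 7.
Standard normalization (P_n(1) = 1): leading coefficient (2n)!/(2^n (n!)^2) = 87178291200/(128*25401600) = 429/16, so a_7 = 429/16. Work downward with a_k = (k+1)(k+2) a_{k+2} / ((k - 7)(k + 8)):
  a_5 = (6)(7)(429/16) / ((5 - 7)(5 + 8)) = (9009/8)/(-26) = -693/16
  a_3 = (4)(5)(-693/16) / ((3 - 7)(3 + 8)) = (-3465/4)/(-44) = 315/16
  a_1 = (2)(3)(315/16) / ((1 - 7)(1 + 8)) = (945/8)/(-54) = -35/16
Hence P_7(x) = 429 x^7/16 - 693 x^5/16 + 315 x^3/16 - 35 x/16.

P_7(x); series = 429 x^7/16 - 693 x^5/16 + 315 x^3/16 - 35 x/16


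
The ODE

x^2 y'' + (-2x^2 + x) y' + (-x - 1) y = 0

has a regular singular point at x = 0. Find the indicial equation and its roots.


Divide by x^2 to reach normal form y'' + P_1(x) y' + P_2(x) y = 0 with P_1(x) = -2 + 1/x and P_2(x) = -1/x - 1/x^2.
x = 0 is a singular point because the y'-coefficient -2 + 1/x has a pole at x = 0 and the y-coefficient -1/x - 1/x^2 has a pole at x = 0.
It is a regular singular point because x P_1(x) = p(x) = 1 - 2x and x^2 P_2(x) = q(x) = -x - 1 are polynomials, hence analytic at x = 0.
p(0) = 1,  q(0) = -1.
Indicial equation: r(r-1) + p(0) r + q(0) = 0, i.e. r^2 + (p(0) - 1) r + q(0) = 0, i.e. r^2 - 1 = 0.
Discriminant: (0)^2 - 4(-1) = 4, so r = (0 ± 2)/2.
Solving: r_1 = 1, r_2 = -1.

indicial: r^2 - 1 = 0; roots r_1 = 1, r_2 = -1


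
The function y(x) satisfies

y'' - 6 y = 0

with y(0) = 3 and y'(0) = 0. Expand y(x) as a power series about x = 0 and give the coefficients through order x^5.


Ansatz: y(x) = sum_{n>=0} a_n x^n, so y'(x) = sum_{n>=1} n a_n x^(n-1) and y''(x) = sum_{n>=2} n(n-1) a_n x^(n-2).
Substitute into P(x) y'' + Q(x) y' + R(x) y = 0 with P(x) = 1, Q(x) = 0, R(x) = -6, and match powers of x.
Initial conditions: a_0 = 3, a_1 = 0.
Setting the coefficient of each power of x to zero and solving order by order (substituting the coefficients already found):
  x^0: 2 a_2 - 6 a_0 = 0  ->  2 a_2 = 6 a_0 = 18  ->  a_2 = 9
  x^1: 6 a_3 - 6 a_1 = 0  ->  6 a_3 = 6 a_1 = 0  ->  a_3 = 0
  x^2: 12 a_4 - 6 a_2 = 0  ->  12 a_4 = 6 a_2 = 54  ->  a_4 = 9/2
  x^3: 20 a_5 - 6 a_3 = 0  ->  20 a_5 = 6 a_3 = 0  ->  a_5 = 0
Truncated series: y(x) = 3 + 9 x^2 + (9/2) x^4 + O(x^6).

a_0 = 3; a_1 = 0; a_2 = 9; a_3 = 0; a_4 = 9/2; a_5 = 0


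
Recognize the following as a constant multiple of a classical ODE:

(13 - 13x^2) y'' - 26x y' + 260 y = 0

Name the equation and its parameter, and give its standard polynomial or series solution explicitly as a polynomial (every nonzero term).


All three coefficients share the factor 13; dividing through by 13 gives  (1 - x^2) y'' - 2x y' + 20 y = 0.
This matches the Legendre equation (1 - x^2) y'' - 2x y' + n(n+1) y = 0 (note the -2x y' term) with n(n+1) = 20, so n = 4; the polynomial solution is P_4(x).
With y = sum_k a_k x^k, matching x^k gives (k+2)(k+1) a_{k+2} = [k(k+1) - n(n+1)] a_k = (k - 4)(k + 5) a_k. The right side vanishes at k = 4, so the series with the parity of 4 terminates at degree 4.
Standard normalization (P_n(1) = 1): leading coefficient (2n)!/(2^n (n!)^2) = 40320/(16*576) = 35/8, so a_4 = 35/8. Work downward with a_k = (k+1)(k+2) a_{k+2} / ((k - 4)(k + 5)):
  a_2 = (3)(4)(35/8) / ((2 - 4)(2 + 5)) = (105/2)/(-14) = -15/4
  a_0 = (1)(2)(-15/4) / ((0 - 4)(0 + 5)) = (-15/2)/(-20) = 3/8
Hence P_4(x) = 35 x^4/8 - 15 x^2/4 + 3/8.

P_4(x); series = 35 x^4/8 - 15 x^2/4 + 3/8


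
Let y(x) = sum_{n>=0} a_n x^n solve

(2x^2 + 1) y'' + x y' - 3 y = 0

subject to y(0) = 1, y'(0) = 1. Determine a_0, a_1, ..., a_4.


Ansatz: y(x) = sum_{n>=0} a_n x^n, so y'(x) = sum_{n>=1} n a_n x^(n-1) and y''(x) = sum_{n>=2} n(n-1) a_n x^(n-2).
Substitute into P(x) y'' + Q(x) y' + R(x) y = 0 with P(x) = 2x^2 + 1, Q(x) = x, R(x) = -3, and match powers of x.
Initial conditions: a_0 = 1, a_1 = 1.
Setting the coefficient of each power of x to zero and solving order by order (substituting the coefficients already found):
  x^0: 2 a_2 - 3 a_0 = 0  ->  2 a_2 = 3 a_0 = 3  ->  a_2 = 3/2
  x^1: 6 a_3 - 2 a_1 = 0  ->  6 a_3 = 2 a_1 = 2  ->  a_3 = 1/3
  x^2: 12 a_4 + 3 a_2 = 0  ->  12 a_4 = -3 a_2 = -9/2  ->  a_4 = -3/8
Truncated series: y(x) = 1 + x + (3/2) x^2 + (1/3) x^3 - (3/8) x^4 + O(x^5).

a_0 = 1; a_1 = 1; a_2 = 3/2; a_3 = 1/3; a_4 = -3/8


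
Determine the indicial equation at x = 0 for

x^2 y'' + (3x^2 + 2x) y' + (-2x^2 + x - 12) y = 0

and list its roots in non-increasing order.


Divide by x^2 to reach normal form y'' + P_1(x) y' + P_2(x) y = 0 with P_1(x) = 3 + 2/x and P_2(x) = -2 + 1/x - 12/x^2.
x = 0 is a singular point because the y'-coefficient 3 + 2/x has a pole at x = 0 and the y-coefficient -2 + 1/x - 12/x^2 has a pole at x = 0.
It is a regular singular point because x P_1(x) = p(x) = 3x + 2 and x^2 P_2(x) = q(x) = -2x^2 + x - 12 are polynomials, hence analytic at x = 0.
p(0) = 2,  q(0) = -12.
Indicial equation: r(r-1) + p(0) r + q(0) = 0, i.e. r^2 + (p(0) - 1) r + q(0) = 0, i.e. r^2 + 1 r - 12 = 0.
Discriminant: (1)^2 - 4(-12) = 49, so r = (-1 ± 7)/2.
Solving: r_1 = 3, r_2 = -4.

indicial: r^2 + 1 r - 12 = 0; roots r_1 = 3, r_2 = -4


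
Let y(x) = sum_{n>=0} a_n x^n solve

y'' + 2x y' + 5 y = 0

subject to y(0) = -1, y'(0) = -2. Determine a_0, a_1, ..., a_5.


Ansatz: y(x) = sum_{n>=0} a_n x^n, so y'(x) = sum_{n>=1} n a_n x^(n-1) and y''(x) = sum_{n>=2} n(n-1) a_n x^(n-2).
Substitute into P(x) y'' + Q(x) y' + R(x) y = 0 with P(x) = 1, Q(x) = 2x, R(x) = 5, and match powers of x.
Initial conditions: a_0 = -1, a_1 = -2.
Setting the coefficient of each power of x to zero and solving order by order (substituting the coefficients already found):
  x^0: 2 a_2 + 5 a_0 = 0  ->  2 a_2 = -5 a_0 = 5  ->  a_2 = 5/2
  x^1: 6 a_3 + 7 a_1 = 0  ->  6 a_3 = -7 a_1 = 14  ->  a_3 = 7/3
  x^2: 12 a_4 + 9 a_2 = 0  ->  12 a_4 = -9 a_2 = -45/2  ->  a_4 = -15/8
  x^3: 20 a_5 + 11 a_3 = 0  ->  20 a_5 = -11 a_3 = -77/3  ->  a_5 = -77/60
Truncated series: y(x) = -1 - 2 x + (5/2) x^2 + (7/3) x^3 - (15/8) x^4 - (77/60) x^5 + O(x^6).

a_0 = -1; a_1 = -2; a_2 = 5/2; a_3 = 7/3; a_4 = -15/8; a_5 = -77/60


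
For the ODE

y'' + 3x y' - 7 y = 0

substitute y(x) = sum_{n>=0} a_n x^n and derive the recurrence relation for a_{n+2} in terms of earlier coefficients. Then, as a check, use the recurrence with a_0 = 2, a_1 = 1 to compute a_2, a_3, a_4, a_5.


Substitute y = sum_n a_n x^n.
y''(x) has coefficient (n+2)(n+1) a_{n+2} at x^n;
3 x y'(x) has coefficient 3 n a_n at x^n (shift);
-7 y(x) has coefficient -7 a_n at x^n.
Matching x^n: (n+2)(n+1) a_{n+2} + (3n - 7) a_n = 0.
Thus a_{n+2} = (-3n + 7) / ((n+1)(n+2)) * a_n.

Check with a_0 = 2, a_1 = 1 (apply the recurrence for n = 0, 1, 2, 3): a_0 = 2, a_1 = 1, a_2 = 7, a_3 = 2/3, a_4 = 7/12, a_5 = -1/15.

a_(n+2) = (-3n + 7) / ((n+1)(n+2)) * a_n; check: a_0 = 2, a_1 = 1, a_2 = 7, a_3 = 2/3, a_4 = 7/12, a_5 = -1/15


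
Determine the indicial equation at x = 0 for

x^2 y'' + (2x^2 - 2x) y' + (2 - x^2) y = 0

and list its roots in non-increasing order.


Divide by x^2 to reach normal form y'' + P_1(x) y' + P_2(x) y = 0 with P_1(x) = 2 - 2/x and P_2(x) = -1 + 2/x^2.
x = 0 is a singular point because the y'-coefficient 2 - 2/x has a pole at x = 0 and the y-coefficient -1 + 2/x^2 has a pole at x = 0.
It is a regular singular point because x P_1(x) = p(x) = 2x - 2 and x^2 P_2(x) = q(x) = 2 - x^2 are polynomials, hence analytic at x = 0.
p(0) = -2,  q(0) = 2.
Indicial equation: r(r-1) + p(0) r + q(0) = 0, i.e. r^2 + (p(0) - 1) r + q(0) = 0, i.e. r^2 - 3 r + 2 = 0.
Discriminant: (-3)^2 - 4(2) = 1, so r = (3 ± 1)/2.
Solving: r_1 = 2, r_2 = 1.

indicial: r^2 - 3 r + 2 = 0; roots r_1 = 2, r_2 = 1


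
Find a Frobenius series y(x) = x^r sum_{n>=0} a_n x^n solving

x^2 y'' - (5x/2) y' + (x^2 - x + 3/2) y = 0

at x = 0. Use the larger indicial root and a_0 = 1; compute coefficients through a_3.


Write in Frobenius form y'' + (p(x)/x) y' + (q(x)/x^2) y = 0:
  p(x) = -5/2,  q(x) = x^2 - x + 3/2.
Indicial equation: r(r-1) + (-5/2) r + (3/2) = 0 -> roots r_1 = 3, r_2 = 1/2.
Take r = r_1 = 3. Let y(x) = x^r sum_{n>=0} a_n x^n with a_0 = 1.
Substitute y = x^r sum a_n x^n and match x^{r+n}. The recurrence is
  D(n) a_n - 1 a_{n-1} + 1 a_{n-2} = 0,  where D(n) = (r+n)(r+n-1) + (-5/2)(r+n) + (3/2).
  a_n = [1 a_{n-1} - 1 a_{n-2}] / D(n).
Since the indicial polynomial factors as (r - r_1)(r - r_2), D(n) = (r_1 + n - r_1)(r_1 + n - r_2) = n(n + 5/2).
Evaluating step by step (a_0 = 1):
  n = 1: D(1) = 1(1 + 5/2) = 7/2; numerator = 1(1) = 1; a_1 = (1)/(7/2) = 2/7
  n = 2: D(2) = 2(2 + 5/2) = 9; numerator = 1(2/7) - 1(1) = -5/7; a_2 = (-5/7)/(9) = -5/63
  n = 3: D(3) = 3(3 + 5/2) = 33/2; numerator = 1(-5/63) - 1(2/7) = -23/63; a_3 = (-23/63)/(33/2) = -46/2079

r = 3; a_0 = 1; a_1 = 2/7; a_2 = -5/63; a_3 = -46/2079


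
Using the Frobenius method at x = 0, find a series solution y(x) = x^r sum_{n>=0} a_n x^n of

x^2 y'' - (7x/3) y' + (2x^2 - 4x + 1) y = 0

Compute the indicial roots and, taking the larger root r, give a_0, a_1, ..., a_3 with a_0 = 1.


Write in Frobenius form y'' + (p(x)/x) y' + (q(x)/x^2) y = 0:
  p(x) = -7/3,  q(x) = 2x^2 - 4x + 1.
Indicial equation: r(r-1) + (-7/3) r + (1) = 0 -> roots r_1 = 3, r_2 = 1/3.
Take r = r_1 = 3. Let y(x) = x^r sum_{n>=0} a_n x^n with a_0 = 1.
Substitute y = x^r sum a_n x^n and match x^{r+n}. The recurrence is
  D(n) a_n - 4 a_{n-1} + 2 a_{n-2} = 0,  where D(n) = (r+n)(r+n-1) + (-7/3)(r+n) + (1).
  a_n = [4 a_{n-1} - 2 a_{n-2}] / D(n).
Since the indicial polynomial factors as (r - r_1)(r - r_2), D(n) = (r_1 + n - r_1)(r_1 + n - r_2) = n(n + 8/3).
Evaluating step by step (a_0 = 1):
  n = 1: D(1) = 1(1 + 8/3) = 11/3; numerator = 4(1) = 4; a_1 = (4)/(11/3) = 12/11
  n = 2: D(2) = 2(2 + 8/3) = 28/3; numerator = 4(12/11) - 2(1) = 26/11; a_2 = (26/11)/(28/3) = 39/154
  n = 3: D(3) = 3(3 + 8/3) = 17; numerator = 4(39/154) - 2(12/11) = -90/77; a_3 = (-90/77)/(17) = -90/1309

r = 3; a_0 = 1; a_1 = 12/11; a_2 = 39/154; a_3 = -90/1309


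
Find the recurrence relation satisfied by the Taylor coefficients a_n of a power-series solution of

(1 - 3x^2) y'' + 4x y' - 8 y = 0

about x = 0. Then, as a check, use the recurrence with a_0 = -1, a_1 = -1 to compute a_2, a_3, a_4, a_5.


Substitute y = sum_n a_n x^n.
(1 - 3 x^2) y'' contributes (n+2)(n+1) a_{n+2} - 3 n(n-1) a_n at x^n.
4 x y'(x) contributes 4 n a_n at x^n.
-8 y(x) contributes -8 a_n at x^n.
Matching x^n: (n+2)(n+1) a_{n+2} + (-3 n(n-1) + 4 n - 8) a_n = 0.
Thus a_{n+2} = (3 n(n-1) - 4 n + 8) / ((n+1)(n+2)) * a_n.

Check with a_0 = -1, a_1 = -1 (apply the recurrence for n = 0, 1, 2, 3): a_0 = -1, a_1 = -1, a_2 = -4, a_3 = -2/3, a_4 = -2, a_5 = -7/15.

a_(n+2) = (3 n(n-1) - 4 n + 8) / ((n+1)(n+2)) * a_n; check: a_0 = -1, a_1 = -1, a_2 = -4, a_3 = -2/3, a_4 = -2, a_5 = -7/15
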